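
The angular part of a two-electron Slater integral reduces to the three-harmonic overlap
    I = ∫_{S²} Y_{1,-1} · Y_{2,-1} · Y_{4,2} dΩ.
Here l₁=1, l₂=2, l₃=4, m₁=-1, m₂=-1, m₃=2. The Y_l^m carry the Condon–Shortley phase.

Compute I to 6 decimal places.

0.000000

|1−2|≤4≤1+2 violated ⇒ I = 0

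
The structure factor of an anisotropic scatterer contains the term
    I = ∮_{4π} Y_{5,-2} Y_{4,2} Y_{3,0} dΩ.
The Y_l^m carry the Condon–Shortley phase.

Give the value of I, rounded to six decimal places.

m-sum 0 ✓  L=12 even ✓  1≤3≤9 ✓
Π(2lᵢ+1) = 11×9×7 = 693
triangle coeff Δ(5,4,3) = 1/180180
Σ_t [2,4]: t=2:+1/576 t=3:−1/144 t=4:+1/576 = -1/288
(3j)²=20/1001 [(5 4 3; 0 0 0)], sign=+1
Σ_t [4,6]: t=4:+1/576 t=5:−1/480 t=6:+1/8640 = -1/4320
(3j)²=1/2145 [(5 4 3; -2 2 0)], sign=+1
⇒ 4πI² = 12/1859
I = (+1)√(12/1859/(4π)) = 0.02266449

0.022664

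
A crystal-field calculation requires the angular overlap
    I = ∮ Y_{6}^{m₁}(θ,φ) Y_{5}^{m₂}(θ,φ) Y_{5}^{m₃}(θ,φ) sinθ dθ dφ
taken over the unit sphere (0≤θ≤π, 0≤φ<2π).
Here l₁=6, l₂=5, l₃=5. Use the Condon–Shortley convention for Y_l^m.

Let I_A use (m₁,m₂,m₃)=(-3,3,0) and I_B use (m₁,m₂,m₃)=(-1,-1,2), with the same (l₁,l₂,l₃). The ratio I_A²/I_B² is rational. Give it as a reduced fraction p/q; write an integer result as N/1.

Same 6,5,5: normalisation and zero-m 3j drop out of the ratio.
A: Δ: 6! 6! 4! / 17! → 1/28588560; sum: t=4:+1/138240 t=5:−1/34560 t=6:+1/103680 = -1/82944; 3j²(6 5 5; -3 3 0) = Δ·Π!·Σ² = 125/9724  (sign +1)
B: Δ: 6! 6! 4! / 17! → 1/28588560; sum: t=1:−1/518400 t=2:+1/23040 t=3:−1/10368 t=4:+1/41472 = -1/32400; 3j²(6 5 5; -1 -1 2) = Δ·Π!·Σ² = 128/12155  (sign +1)
I_A²/I_B² = (125/9724)/(128/12155) = 625/512

625/512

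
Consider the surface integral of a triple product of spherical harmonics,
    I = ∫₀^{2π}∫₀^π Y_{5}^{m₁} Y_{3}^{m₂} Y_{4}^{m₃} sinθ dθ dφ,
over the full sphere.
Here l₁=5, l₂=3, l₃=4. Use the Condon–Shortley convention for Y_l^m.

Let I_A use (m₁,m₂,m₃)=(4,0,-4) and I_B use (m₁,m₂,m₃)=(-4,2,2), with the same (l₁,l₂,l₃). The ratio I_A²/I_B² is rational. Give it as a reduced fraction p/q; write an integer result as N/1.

21/10

Shared (l₁,l₂,l₃)=(5,3,4): N and (l;000)² cancel in I_A²/I_B².
A: Δ = 4!·6!·2!/13! = 1/180180; Racah Σ t=1..1: t=1:−1/8640 = -1/8640; ⇒ 3j(5 3 4; 4 0 -4)² = 28/715, sgn -1
B: Δ = 4!·6!·2!/13! = 1/180180; Racah Σ t=3..4: t=3:−1/8640 t=4:+1/2880 = 1/4320; ⇒ 3j(5 3 4; -4 2 2)² = 8/429, sgn +1
I_A²/I_B² = (28/715)/(8/429) = 21/10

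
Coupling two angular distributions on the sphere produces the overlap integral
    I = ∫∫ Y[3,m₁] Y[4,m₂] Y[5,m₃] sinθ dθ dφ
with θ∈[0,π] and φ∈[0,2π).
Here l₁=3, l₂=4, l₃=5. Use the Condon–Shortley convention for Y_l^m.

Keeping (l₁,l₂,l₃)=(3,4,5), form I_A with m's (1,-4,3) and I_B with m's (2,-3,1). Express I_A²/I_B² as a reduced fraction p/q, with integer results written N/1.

l's match ⇒ only the (l;m) 3-j factors differ between A and B.
A: triangle coeff Δ(3,4,5) = 1/180180; Σ_t [0,0]: t=0:+1/5760 = 1/5760; (3j)²=56/2145 [(3 4 5; 1 -4 3)], sign=+1
B: triangle coeff Δ(3,4,5) = 1/180180; Σ_t [0,1]: t=0:+1/1440 t=1:−1/17280 = 11/17280; (3j)²=11/468 [(3 4 5; 2 -3 1)], sign=+1
I_A²/I_B² = (56/2145)/(11/468) = 672/605

672/605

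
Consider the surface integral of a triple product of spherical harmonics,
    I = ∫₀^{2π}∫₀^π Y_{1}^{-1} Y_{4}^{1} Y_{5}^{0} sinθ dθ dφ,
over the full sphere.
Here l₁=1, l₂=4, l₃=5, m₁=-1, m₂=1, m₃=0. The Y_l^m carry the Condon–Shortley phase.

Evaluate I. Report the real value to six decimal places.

Checks pass: Σm=0; 10 even; l₃=5∈[3,5].
(2·1+1)(2·4+1)(2·5+1) = 297
Δ: 0! 2! 8! / 11! → 1/495
sum: t=0:+1/576 = 1/576
3j²(1 4 5; 0 0 0) = Δ·Π!·Σ² = 5/99  (sign -1)
sum: t=0:+1/1440 = 1/1440
3j²(1 4 5; -1 1 0) = Δ·Π!·Σ² = 2/99  (sign -1)
combine: 4πI² = 297·5/99·2/99 = 10/33
take √, sign +1: I = 0.15528807

0.155288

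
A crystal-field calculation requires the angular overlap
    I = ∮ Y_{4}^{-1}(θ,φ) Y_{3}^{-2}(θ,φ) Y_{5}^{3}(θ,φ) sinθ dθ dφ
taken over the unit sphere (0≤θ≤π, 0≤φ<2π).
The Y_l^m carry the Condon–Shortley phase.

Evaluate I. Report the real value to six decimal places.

Rules hold: Σm=0, L=12 even, 1≤5≤7.
N = 9·7·11 = 693
Δ = 2!·6!·4!/13! = 1/180180
Racah Σ t=0..2: t=0:+1/576 t=1:−1/144 t=2:+1/576 = -1/288
⇒ 3j(4 3 5; 0 0 0)² = 20/1001, sgn +1
Racah Σ t=0..1: t=0:+1/1440 t=1:−1/1152 = -1/5760
⇒ 3j(4 3 5; -1 -2 3)² = 1/858, sgn -1
4πI² = N·(3j₀)²·(3jₘ)² = 30/1859
I = -1·√(0.0161377/4π) = -0.03583571

-0.035836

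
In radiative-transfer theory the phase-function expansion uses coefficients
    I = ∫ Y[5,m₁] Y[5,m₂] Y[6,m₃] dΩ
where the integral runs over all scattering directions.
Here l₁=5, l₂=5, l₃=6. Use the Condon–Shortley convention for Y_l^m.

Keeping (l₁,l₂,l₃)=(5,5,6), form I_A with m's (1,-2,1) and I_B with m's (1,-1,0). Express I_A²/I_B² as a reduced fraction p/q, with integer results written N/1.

32/3

l's match ⇒ only the (l;m) 3-j factors differ between A and B.
A: triangle coeff Δ(5,5,6) = 1/28588560; Σ_t [0,3]: t=0:+1/41472 t=1:−1/10368 t=2:+1/23040 t=3:−1/518400 = -1/32400; (3j)²=128/12155 [(5 5 6; 1 -2 1)], sign=+1
B: triangle coeff Δ(5,5,6) = 1/28588560; Σ_t [0,4]: t=0:+1/55296 t=1:−1/7776 t=2:+1/9216 t=3:−1/86400 t=4:+1/12441600 = -7/518400; (3j)²=12/12155 [(5 5 6; 1 -1 0)], sign=-1
I_A²/I_B² = (128/12155)/(12/12155) = 32/3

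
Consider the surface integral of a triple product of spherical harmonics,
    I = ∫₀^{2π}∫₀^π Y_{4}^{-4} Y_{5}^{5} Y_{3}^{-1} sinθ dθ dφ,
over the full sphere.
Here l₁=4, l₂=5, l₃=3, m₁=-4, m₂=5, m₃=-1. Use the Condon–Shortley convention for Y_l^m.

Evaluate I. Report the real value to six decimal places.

m-sum 0 ✓  L=12 even ✓  1≤3≤9 ✓
Π(2lᵢ+1) = 9×11×7 = 693
triangle coeff Δ(4,5,3) = 1/180180
Σ_t [2,4]: t=2:+1/576 t=3:−1/144 t=4:+1/576 = -1/288
(3j)²=20/1001 [(4 5 3; 0 0 0)], sign=+1
Σ_t [6,6]: t=6:+1/34560 = 1/34560
(3j)²=14/429 [(4 5 3; -4 5 -1)], sign=+1
⇒ 4πI² = 840/1859
I = (+1)√(840/1859/(4π)) = 0.18962475

0.189625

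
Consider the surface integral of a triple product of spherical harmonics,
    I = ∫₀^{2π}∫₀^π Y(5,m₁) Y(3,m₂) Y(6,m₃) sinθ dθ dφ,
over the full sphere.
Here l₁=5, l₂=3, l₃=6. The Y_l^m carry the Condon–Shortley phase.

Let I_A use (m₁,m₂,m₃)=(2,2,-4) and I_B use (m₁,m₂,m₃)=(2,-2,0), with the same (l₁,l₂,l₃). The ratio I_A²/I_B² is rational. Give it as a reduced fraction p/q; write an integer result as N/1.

l's match ⇒ only the (l;m) 3-j factors differ between A and B.
A: triangle coeff Δ(5,3,6) = 1/675675; Σ_t [1,2]: t=1:−1/34560 t=2:+1/60480 = -1/80640; (3j)²=6/1001 [(5 3 6; 2 2 -4)], sign=-1
B: triangle coeff Δ(5,3,6) = 1/675675; Σ_t [0,1]: t=0:+1/8640 t=1:−1/34560 = 1/11520; (3j)²=3/143 [(5 3 6; 2 -2 0)], sign=+1
I_A²/I_B² = (6/1001)/(3/143) = 2/7

2/7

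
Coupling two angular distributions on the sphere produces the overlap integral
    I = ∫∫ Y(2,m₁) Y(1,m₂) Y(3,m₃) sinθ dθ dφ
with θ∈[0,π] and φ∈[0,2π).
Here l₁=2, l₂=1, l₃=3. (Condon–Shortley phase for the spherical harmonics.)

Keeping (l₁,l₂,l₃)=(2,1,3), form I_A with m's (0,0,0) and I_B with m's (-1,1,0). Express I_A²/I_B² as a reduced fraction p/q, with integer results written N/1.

l's match ⇒ only the (l;m) 3-j factors differ between A and B.
A: triangle coeff Δ(2,1,3) = 1/105; Σ_t [0,0]: t=0:+1/4 = 1/4; (3j)²=3/35 [(2 1 3; 0 0 0)], sign=-1
B: triangle coeff Δ(2,1,3) = 1/105; Σ_t [0,0]: t=0:+1/12 = 1/12; (3j)²=1/35 [(2 1 3; -1 1 0)], sign=-1
I_A²/I_B² = (3/35)/(1/35) = 3/1

3/1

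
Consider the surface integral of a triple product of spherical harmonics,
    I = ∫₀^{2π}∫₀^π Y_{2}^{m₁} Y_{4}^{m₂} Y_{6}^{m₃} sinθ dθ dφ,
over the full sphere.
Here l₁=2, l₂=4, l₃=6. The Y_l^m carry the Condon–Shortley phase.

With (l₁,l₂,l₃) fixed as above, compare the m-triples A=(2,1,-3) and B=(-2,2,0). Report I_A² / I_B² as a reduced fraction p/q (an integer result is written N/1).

42/5

Same 2,4,6: normalisation and zero-m 3j drop out of the ratio.
A: Δ: 0! 4! 8! / 13! → 1/6435; sum: t=0:+1/17280 = 1/17280; 3j²(2 4 6; 2 1 -3) = Δ·Π!·Σ² = 14/715  (sign -1)
B: Δ: 0! 4! 8! / 13! → 1/6435; sum: t=0:+1/34560 = 1/34560; 3j²(2 4 6; -2 2 0) = Δ·Π!·Σ² = 1/429  (sign +1)
I_A²/I_B² = (14/715)/(1/429) = 42/5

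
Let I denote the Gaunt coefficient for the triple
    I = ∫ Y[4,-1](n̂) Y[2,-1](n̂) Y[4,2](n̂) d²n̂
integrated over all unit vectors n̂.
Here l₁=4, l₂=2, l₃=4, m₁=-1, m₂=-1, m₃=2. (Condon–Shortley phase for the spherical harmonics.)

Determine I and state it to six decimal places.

0.127700

Checks pass: Σm=0; 10 even; l₃=4∈[2,6].
(2·4+1)(2·2+1)(2·4+1) = 405
Δ: 2! 6! 2! / 11! → 1/13860
sum: t=0:+1/192 t=1:−1/36 t=2:+1/192 = -5/288
3j²(4 2 4; 0 0 0) = Δ·Π!·Σ² = 20/693  (sign -1)
sum: t=0:+1/240 t=1:−1/96 = -1/160
3j²(4 2 4; -1 -1 2) = Δ·Π!·Σ² = 27/1540  (sign -1)
combine: 4πI² = 405·20/693·27/1540 = 1215/5929
take √, sign +1: I = 0.12770047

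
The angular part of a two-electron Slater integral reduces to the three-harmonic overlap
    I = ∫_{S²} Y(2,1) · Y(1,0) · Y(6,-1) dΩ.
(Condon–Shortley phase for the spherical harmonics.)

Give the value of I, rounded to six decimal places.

|2−1|≤6≤2+1 violated ⇒ I = 0

0.000000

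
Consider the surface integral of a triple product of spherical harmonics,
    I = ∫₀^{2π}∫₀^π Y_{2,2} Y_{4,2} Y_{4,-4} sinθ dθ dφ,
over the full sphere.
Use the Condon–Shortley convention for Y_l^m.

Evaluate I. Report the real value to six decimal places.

-0.106180

Checks pass: Σm=0; 10 even; l₃=4∈[2,6].
(2·2+1)(2·4+1)(2·4+1) = 405
Δ: 2! 2! 6! / 11! → 1/13860
sum: t=0:+1/192 t=1:−1/36 t=2:+1/192 = -5/288
3j²(2 4 4; 0 0 0) = Δ·Π!·Σ² = 20/693  (sign -1)
sum: t=0:+1/2880 = 1/2880
3j²(2 4 4; 2 2 -4) = Δ·Π!·Σ² = 2/165  (sign +1)
combine: 4πI² = 405·20/693·2/165 = 120/847
take √, sign -1: I = -0.10618031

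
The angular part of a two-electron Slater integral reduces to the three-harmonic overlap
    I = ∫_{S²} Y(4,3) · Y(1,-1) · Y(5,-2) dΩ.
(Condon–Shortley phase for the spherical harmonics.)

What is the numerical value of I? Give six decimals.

0.085055

Rules hold: Σm=0, L=10 even, 3≤5≤5.
N = 9·3·11 = 297
Δ = 0!·8!·2!/11! = 1/495
Racah Σ t=0..0: t=0:+1/576 = 1/576
⇒ 3j(4 1 5; 0 0 0)² = 5/99, sgn -1
Racah Σ t=0..0: t=0:+1/10080 = 1/10080
⇒ 3j(4 1 5; 3 -1 -2)² = 1/165, sgn -1
4πI² = N·(3j₀)²·(3jₘ)² = 1/11
I = +1·√(0.0909091/4π) = 0.08505478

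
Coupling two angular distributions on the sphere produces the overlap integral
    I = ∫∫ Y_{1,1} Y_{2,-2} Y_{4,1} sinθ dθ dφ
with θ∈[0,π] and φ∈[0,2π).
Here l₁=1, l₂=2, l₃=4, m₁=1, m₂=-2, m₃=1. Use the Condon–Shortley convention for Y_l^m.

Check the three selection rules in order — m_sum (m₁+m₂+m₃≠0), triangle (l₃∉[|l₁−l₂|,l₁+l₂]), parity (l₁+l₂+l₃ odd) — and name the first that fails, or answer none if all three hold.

Σmᵢ = 0  ✓
l₃∈[|l₁−l₂|,l₁+l₂]=[1,3], have l₃=4  ✗
Σlᵢ = 7 ⇒ odd

triangle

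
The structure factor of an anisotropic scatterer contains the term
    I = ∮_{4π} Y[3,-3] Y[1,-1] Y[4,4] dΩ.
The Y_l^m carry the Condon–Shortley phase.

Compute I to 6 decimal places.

0.325735

Checks pass: Σm=0; 8 even; l₃=4∈[2,4].
(2·3+1)(2·1+1)(2·4+1) = 189
Δ: 0! 6! 2! / 9! → 1/252
sum: t=0:+1/36 = 1/36
3j²(3 1 4; 0 0 0) = Δ·Π!·Σ² = 4/63  (sign +1)
sum: t=0:+1/1440 = 1/1440
3j²(3 1 4; -3 -1 4) = Δ·Π!·Σ² = 1/9  (sign +1)
combine: 4πI² = 189·4/63·1/9 = 4/3
take √, sign +1: I = 0.32573501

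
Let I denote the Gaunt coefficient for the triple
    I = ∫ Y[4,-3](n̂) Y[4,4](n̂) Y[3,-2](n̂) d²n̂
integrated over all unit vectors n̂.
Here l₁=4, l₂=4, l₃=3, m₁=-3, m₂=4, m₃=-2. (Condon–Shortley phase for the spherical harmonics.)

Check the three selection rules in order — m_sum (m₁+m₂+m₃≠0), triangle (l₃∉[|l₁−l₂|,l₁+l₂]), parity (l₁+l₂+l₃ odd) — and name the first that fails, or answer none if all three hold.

m_sum

azimuthal sum: -3 + 4 − 2 = -1  ✗
0 ≤ 3 ≤ 8 (triangle on l)
L = 4 + 4 + 3 = 11 (odd)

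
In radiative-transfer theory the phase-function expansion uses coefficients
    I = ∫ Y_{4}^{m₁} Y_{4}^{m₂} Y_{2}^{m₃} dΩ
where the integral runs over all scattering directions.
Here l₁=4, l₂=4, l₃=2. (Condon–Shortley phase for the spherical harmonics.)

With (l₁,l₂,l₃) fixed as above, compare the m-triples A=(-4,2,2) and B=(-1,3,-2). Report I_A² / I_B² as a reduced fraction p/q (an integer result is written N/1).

l's match ⇒ only the (l;m) 3-j factors differ between A and B.
A: triangle coeff Δ(4,4,2) = 1/13860; Σ_t [6,6]: t=6:+1/2880 = 1/2880; (3j)²=2/165 [(4 4 2; -4 2 2)], sign=+1
B: triangle coeff Δ(4,4,2) = 1/13860; Σ_t [5,5]: t=5:−1/480 = -1/480; (3j)²=3/110 [(4 4 2; -1 3 -2)], sign=-1
I_A²/I_B² = (2/165)/(3/110) = 4/9

4/9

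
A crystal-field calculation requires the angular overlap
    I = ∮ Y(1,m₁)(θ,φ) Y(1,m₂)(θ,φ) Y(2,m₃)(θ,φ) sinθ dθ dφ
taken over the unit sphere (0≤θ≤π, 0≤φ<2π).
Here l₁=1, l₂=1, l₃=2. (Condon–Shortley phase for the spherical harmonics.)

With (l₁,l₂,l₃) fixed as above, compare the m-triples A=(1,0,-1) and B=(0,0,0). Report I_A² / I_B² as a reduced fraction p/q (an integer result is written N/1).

l's match ⇒ only the (l;m) 3-j factors differ between A and B.
A: triangle coeff Δ(1,1,2) = 1/30; Σ_t [0,0]: t=0:+1/2 = 1/2; (3j)²=1/10 [(1 1 2; 1 0 -1)], sign=-1
B: triangle coeff Δ(1,1,2) = 1/30; Σ_t [0,0]: t=0:+1/1 = 1/1; (3j)²=2/15 [(1 1 2; 0 0 0)], sign=+1
I_A²/I_B² = (1/10)/(2/15) = 3/4

3/4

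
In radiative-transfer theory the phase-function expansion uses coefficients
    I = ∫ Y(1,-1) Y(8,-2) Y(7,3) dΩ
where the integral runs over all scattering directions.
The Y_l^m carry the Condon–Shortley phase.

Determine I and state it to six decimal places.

Checks pass: Σm=0; 16 even; l₃=7∈[7,9].
(2·1+1)(2·8+1)(2·7+1) = 765
Δ: 2! 0! 14! / 17! → 1/2040
sum: t=1:−1/25401600 = -1/25401600
3j²(1 8 7; 0 0 0) = Δ·Π!·Σ² = 8/255  (sign +1)
sum: t=2:+1/174182400 = 1/174182400
3j²(1 8 7; -1 -2 3) = Δ·Π!·Σ² = 1/136  (sign +1)
combine: 4πI² = 765·8/255·1/136 = 3/17
take √, sign +1: I = 0.11850352

0.118504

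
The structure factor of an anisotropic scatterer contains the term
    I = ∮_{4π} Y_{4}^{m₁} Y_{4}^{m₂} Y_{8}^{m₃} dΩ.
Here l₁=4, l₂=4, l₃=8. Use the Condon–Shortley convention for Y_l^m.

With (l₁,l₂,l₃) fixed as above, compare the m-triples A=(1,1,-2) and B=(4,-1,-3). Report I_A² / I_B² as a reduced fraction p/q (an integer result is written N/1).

l's match ⇒ only the (l;m) 3-j factors differ between A and B.
A: triangle coeff Δ(4,4,8) = 1/218790; Σ_t [0,0]: t=0:+1/518400 = 1/518400; (3j)²=56/2431 [(4 4 8; 1 1 -2)], sign=+1
B: triangle coeff Δ(4,4,8) = 1/218790; Σ_t [0,0]: t=0:+1/29030400 = 1/29030400; (3j)²=1/1326 [(4 4 8; 4 -1 -3)], sign=-1
I_A²/I_B² = (56/2431)/(1/1326) = 336/11

336/11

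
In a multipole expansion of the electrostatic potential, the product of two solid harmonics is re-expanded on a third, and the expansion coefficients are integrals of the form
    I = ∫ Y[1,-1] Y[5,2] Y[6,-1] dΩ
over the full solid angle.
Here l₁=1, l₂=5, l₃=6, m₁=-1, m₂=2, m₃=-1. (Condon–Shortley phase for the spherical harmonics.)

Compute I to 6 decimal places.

Rules hold: Σm=0, L=12 even, 4≤6≤6.
N = 3·11·13 = 429
Δ = 0!·2!·10!/13! = 1/858
Racah Σ t=0..0: t=0:+1/14400 = 1/14400
⇒ 3j(1 5 6; 0 0 0)² = 6/143, sgn +1
Racah Σ t=0..0: t=0:+1/60480 = 1/60480
⇒ 3j(1 5 6; -1 2 -1)² = 5/429, sgn -1
4πI² = N·(3j₀)²·(3jₘ)² = 30/143
I = -1·√(0.20979/4π) = -0.12920749

-0.129207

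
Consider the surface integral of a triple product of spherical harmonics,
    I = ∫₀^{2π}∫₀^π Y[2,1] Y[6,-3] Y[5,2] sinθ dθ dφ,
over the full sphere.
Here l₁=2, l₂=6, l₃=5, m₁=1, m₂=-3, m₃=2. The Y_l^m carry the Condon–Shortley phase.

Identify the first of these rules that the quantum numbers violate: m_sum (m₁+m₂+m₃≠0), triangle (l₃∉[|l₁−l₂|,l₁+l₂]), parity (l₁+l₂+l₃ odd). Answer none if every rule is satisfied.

Σmᵢ = 0  ✓
l₃∈[|l₁−l₂|,l₁+l₂]=[4,8], have l₃=5  ✓
Σlᵢ = 13 ⇒ odd  ✗

parity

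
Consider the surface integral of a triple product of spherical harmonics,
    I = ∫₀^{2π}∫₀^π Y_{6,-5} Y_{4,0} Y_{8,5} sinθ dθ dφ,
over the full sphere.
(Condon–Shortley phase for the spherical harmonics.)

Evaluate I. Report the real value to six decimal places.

Rules hold: Σm=0, L=18 even, 2≤8≤10.
N = 13·9·17 = 1989
Δ = 2!·10!·6!/19! = 1/23279256
Racah Σ t=0..2: t=0:+1/1658880 t=1:−1/518400 t=2:+1/1658880 = -1/1382400
⇒ 3j(6 4 8; 0 0 0)² = 504/46189, sgn -1
Racah Σ t=1..2: t=1:−1/130636800 t=2:+1/34836480 = 11/522547200
⇒ 3j(6 4 8; -5 0 5)² = 1331/81396, sgn -1
4πI² = N·(3j₀)²·(3jₘ)² = 2178/6137
I = +1·√(0.354897/4π) = 0.16805287

0.168053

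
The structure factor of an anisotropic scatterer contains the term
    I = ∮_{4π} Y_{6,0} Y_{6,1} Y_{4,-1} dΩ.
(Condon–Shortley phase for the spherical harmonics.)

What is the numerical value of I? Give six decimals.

-0.043721

Checks pass: Σm=0; 16 even; l₃=4∈[0,12].
(2·6+1)(2·6+1)(2·4+1) = 1521
Δ: 8! 4! 4! / 17! → 1/15315300
sum: t=2:+1/829440 t=3:−1/25920 t=4:+1/9216 t=5:−1/25920 t=6:+1/829440 = 7/207360
3j²(6 6 4; 0 0 0) = Δ·Π!·Σ² = 28/2431  (sign +1)
sum: t=3:−1/103680 t=4:+1/13824 t=5:−1/17280 t=6:+1/207360 = 1/103680
3j²(6 6 4; 0 1 -1) = Δ·Π!·Σ² = 10/7293  (sign -1)
combine: 4πI² = 1521·28/2431·10/7293 = 840/34969
take √, sign -1: I = -0.04372130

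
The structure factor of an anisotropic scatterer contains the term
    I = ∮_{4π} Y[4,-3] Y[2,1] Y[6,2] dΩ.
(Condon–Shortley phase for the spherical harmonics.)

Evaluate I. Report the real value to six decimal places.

0.089969

m-sum 0 ✓  L=12 even ✓  2≤6≤6 ✓
Π(2lᵢ+1) = 9×5×13 = 585
triangle coeff Δ(4,2,6) = 1/6435
Σ_t [0,0]: t=0:+1/2304 = 1/2304
(3j)²=5/143 [(4 2 6; 0 0 0)], sign=+1
Σ_t [0,0]: t=0:+1/30240 = 1/30240
(3j)²=32/6435 [(4 2 6; -3 1 2)], sign=+1
⇒ 4πI² = 160/1573
I = (+1)√(160/1573/(4π)) = 0.08996855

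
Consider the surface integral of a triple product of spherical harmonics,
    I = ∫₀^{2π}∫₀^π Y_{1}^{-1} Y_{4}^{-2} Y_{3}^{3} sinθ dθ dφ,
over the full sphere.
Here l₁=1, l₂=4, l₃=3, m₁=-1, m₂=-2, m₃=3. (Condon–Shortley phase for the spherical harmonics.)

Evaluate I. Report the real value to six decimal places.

0.061558

m-sum 0 ✓  L=8 even ✓  3≤3≤5 ✓
Π(2lᵢ+1) = 3×9×7 = 189
triangle coeff Δ(1,4,3) = 1/252
Σ_t [1,1]: t=1:−1/36 = -1/36
(3j)²=4/63 [(1 4 3; 0 0 0)], sign=+1
Σ_t [2,2]: t=2:+1/1440 = 1/1440
(3j)²=1/252 [(1 4 3; -1 -2 3)], sign=+1
⇒ 4πI² = 1/21
I = (+1)√(1/21/(4π)) = 0.06155813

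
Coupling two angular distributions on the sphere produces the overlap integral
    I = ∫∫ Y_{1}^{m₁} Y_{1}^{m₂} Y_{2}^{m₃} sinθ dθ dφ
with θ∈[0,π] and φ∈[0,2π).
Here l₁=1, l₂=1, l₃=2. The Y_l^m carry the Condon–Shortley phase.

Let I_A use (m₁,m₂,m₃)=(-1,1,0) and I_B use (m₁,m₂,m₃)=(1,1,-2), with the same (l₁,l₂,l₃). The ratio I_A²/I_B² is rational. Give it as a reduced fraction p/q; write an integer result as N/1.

1/6

Shared (l₁,l₂,l₃)=(1,1,2): N and (l;000)² cancel in I_A²/I_B².
A: Δ = 0!·2!·2!/5! = 1/30; Racah Σ t=0..0: t=0:+1/4 = 1/4; ⇒ 3j(1 1 2; -1 1 0)² = 1/30, sgn +1
B: Δ = 0!·2!·2!/5! = 1/30; Racah Σ t=0..0: t=0:+1/4 = 1/4; ⇒ 3j(1 1 2; 1 1 -2)² = 1/5, sgn +1
I_A²/I_B² = (1/30)/(1/5) = 1/6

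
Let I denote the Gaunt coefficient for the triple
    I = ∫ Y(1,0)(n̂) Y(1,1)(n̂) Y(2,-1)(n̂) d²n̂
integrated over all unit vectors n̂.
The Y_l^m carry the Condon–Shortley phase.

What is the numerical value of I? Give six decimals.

-0.218510

m-sum 0 ✓  L=4 even ✓  0≤2≤2 ✓
Π(2lᵢ+1) = 3×3×5 = 45
triangle coeff Δ(1,1,2) = 1/30
Σ_t [0,0]: t=0:+1/1 = 1/1
(3j)²=2/15 [(1 1 2; 0 0 0)], sign=+1
Σ_t [0,0]: t=0:+1/2 = 1/2
(3j)²=1/10 [(1 1 2; 0 1 -1)], sign=-1
⇒ 4πI² = 3/5
I = (-1)√(3/5/(4π)) = -0.21850969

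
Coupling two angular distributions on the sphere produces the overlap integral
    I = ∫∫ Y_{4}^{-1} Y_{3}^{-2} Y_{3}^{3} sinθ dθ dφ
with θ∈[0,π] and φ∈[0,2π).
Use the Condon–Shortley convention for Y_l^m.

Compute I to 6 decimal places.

0.140463

m-sum 0 ✓  L=10 even ✓  1≤3≤7 ✓
Π(2lᵢ+1) = 9×7×7 = 441
triangle coeff Δ(4,3,3) = 1/34650
Σ_t [1,3]: t=1:−1/72 t=2:+1/16 t=3:−1/72 = 5/144
(3j)²=2/77 [(4 3 3; 0 0 0)], sign=-1
Σ_t [1,1]: t=1:−1/288 = -1/288
(3j)²=5/231 [(4 3 3; -1 -2 3)], sign=-1
⇒ 4πI² = 30/121
I = (+1)√(30/121/(4π)) = 0.14046335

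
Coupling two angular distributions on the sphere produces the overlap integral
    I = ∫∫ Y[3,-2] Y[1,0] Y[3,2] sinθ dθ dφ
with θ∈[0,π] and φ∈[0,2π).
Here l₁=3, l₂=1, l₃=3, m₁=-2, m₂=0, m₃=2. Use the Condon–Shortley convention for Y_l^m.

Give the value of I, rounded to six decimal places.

0.000000

L=7 odd ⇒ parity kills the (l;000) factor ⇒ I = 0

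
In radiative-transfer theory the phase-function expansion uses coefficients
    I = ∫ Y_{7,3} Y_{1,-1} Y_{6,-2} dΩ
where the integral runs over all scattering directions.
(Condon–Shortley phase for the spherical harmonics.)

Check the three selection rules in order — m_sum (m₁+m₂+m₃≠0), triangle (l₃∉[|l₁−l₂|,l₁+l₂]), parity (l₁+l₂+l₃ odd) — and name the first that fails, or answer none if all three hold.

none

Σmᵢ = 0  ✓
l₃∈[|l₁−l₂|,l₁+l₂]=[6,8], have l₃=6  ✓
Σlᵢ = 14 ⇒ even  ✓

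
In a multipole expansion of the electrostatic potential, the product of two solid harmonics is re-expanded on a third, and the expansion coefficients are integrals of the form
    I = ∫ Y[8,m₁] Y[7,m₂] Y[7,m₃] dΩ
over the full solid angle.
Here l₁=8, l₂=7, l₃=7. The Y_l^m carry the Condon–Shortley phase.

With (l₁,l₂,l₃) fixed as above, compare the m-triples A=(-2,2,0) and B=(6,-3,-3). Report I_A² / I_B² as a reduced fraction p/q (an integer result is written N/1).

Same 8,7,7: normalisation and zero-m 3j drop out of the ratio.
A: Δ: 8! 8! 6! / 23! → 1/22086194130; sum: t=3:−1/2612736000 t=4:+1/99532800 t=5:−1/24883200 t=6:+1/29859840 t=7:−1/174182400 t=8:+1/6967296000 = -11/4180377600; 3j²(8 7 7; -2 2 0) = Δ·Π!·Σ² = 175/193154  (sign +1)
B: Δ: 8! 8! 6! / 23! → 1/22086194130; sum: t=0:+1/2786918400 t=1:−1/914457600 t=2:+1/2786918400 = -11/29262643200; 3j²(8 7 7; 6 -3 -3) = Δ·Π!·Σ² = 440/52003  (sign -1)
I_A²/I_B² = (175/193154)/(440/52003) = 245/2288

245/2288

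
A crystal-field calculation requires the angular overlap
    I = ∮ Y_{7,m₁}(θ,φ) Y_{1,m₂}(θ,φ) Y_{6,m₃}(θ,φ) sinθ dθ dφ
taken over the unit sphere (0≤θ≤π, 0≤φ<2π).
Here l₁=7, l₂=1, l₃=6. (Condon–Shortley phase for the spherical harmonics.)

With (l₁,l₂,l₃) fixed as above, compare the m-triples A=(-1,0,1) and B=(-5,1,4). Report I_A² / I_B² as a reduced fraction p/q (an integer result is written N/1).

8/11

l's match ⇒ only the (l;m) 3-j factors differ between A and B.
A: triangle coeff Δ(7,1,6) = 1/1365; Σ_t [1,1]: t=1:−1/604800 = -1/604800; (3j)²=16/455 [(7 1 6; -1 0 1)], sign=+1
B: triangle coeff Δ(7,1,6) = 1/1365; Σ_t [2,2]: t=2:+1/14515200 = 1/14515200; (3j)²=22/455 [(7 1 6; -5 1 4)], sign=+1
I_A²/I_B² = (16/455)/(22/455) = 8/11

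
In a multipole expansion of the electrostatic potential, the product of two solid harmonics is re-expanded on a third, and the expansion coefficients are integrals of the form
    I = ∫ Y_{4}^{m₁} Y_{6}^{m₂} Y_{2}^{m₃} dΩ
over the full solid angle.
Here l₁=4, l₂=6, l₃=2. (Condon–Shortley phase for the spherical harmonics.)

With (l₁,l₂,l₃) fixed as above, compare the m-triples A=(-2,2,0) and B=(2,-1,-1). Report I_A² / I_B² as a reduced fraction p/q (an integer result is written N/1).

Same 4,6,2: normalisation and zero-m 3j drop out of the ratio.
A: Δ: 8! 0! 4! / 13! → 1/6435; sum: t=6:+1/5760 = 1/5760; 3j²(4 6 2; -2 2 0) = Δ·Π!·Σ² = 56/2145  (sign +1)
B: Δ: 8! 0! 4! / 13! → 1/6435; sum: t=2:+1/8640 = 1/8640; 3j²(4 6 2; 2 -1 -1) = Δ·Π!·Σ² = 14/1287  (sign -1)
I_A²/I_B² = (56/2145)/(14/1287) = 12/5

12/5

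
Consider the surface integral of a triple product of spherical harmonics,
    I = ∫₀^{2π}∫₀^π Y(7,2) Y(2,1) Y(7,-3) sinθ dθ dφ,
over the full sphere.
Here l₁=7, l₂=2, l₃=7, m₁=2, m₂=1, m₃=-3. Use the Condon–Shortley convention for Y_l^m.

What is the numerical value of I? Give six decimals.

Checks pass: Σm=0; 16 even; l₃=7∈[5,9].
(2·7+1)(2·2+1)(2·7+1) = 1125
Δ: 2! 12! 2! / 17! → 1/185640
sum: t=0:+1/2419200 t=1:−1/518400 t=2:+1/2419200 = -1/907200
3j²(7 2 7; 0 0 0) = Δ·Π!·Σ² = 56/3315  (sign +1)
sum: t=1:−1/1935360 t=2:+1/4354560 = -1/3483648
3j²(7 2 7; 2 1 -3) = Δ·Π!·Σ² = 125/12376  (sign -1)
combine: 4πI² = 1125·56/3315·125/12376 = 9375/48841
take √, sign -1: I = -0.12359145

-0.123591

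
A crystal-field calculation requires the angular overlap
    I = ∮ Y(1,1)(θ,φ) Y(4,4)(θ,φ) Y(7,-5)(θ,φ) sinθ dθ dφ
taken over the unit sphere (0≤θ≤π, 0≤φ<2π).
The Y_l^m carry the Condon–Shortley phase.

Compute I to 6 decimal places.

0.000000

l₃=7 ∉ [3,5] — triangle fails ⇒ I = 0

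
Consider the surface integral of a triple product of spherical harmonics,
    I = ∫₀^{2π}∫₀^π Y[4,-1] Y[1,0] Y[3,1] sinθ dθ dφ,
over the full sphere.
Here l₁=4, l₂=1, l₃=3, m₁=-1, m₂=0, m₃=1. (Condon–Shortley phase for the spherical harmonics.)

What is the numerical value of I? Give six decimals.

-0.238414

m-sum 0 ✓  L=8 even ✓  3≤3≤5 ✓
Π(2lᵢ+1) = 9×3×7 = 189
triangle coeff Δ(4,1,3) = 1/252
Σ_t [1,1]: t=1:−1/36 = -1/36
(3j)²=4/63 [(4 1 3; 0 0 0)], sign=+1
Σ_t [1,1]: t=1:−1/48 = -1/48
(3j)²=5/84 [(4 1 3; -1 0 1)], sign=-1
⇒ 4πI² = 5/7
I = (-1)√(5/7/(4π)) = -0.23841361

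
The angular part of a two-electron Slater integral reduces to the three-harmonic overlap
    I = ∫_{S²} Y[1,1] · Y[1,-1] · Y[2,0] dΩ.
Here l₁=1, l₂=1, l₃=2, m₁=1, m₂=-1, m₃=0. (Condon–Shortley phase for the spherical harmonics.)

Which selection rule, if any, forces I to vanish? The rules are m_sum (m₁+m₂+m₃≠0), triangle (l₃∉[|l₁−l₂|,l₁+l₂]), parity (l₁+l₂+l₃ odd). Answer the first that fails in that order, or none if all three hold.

m₁+m₂+m₃ = 1 − 1 + 0 = 0  ✓
triangle: |1−1|=0 ≤ l₃=2 ≤ 1+1=2  ✓
parity: l₁+l₂+l₃ = 4 is even  ✓

none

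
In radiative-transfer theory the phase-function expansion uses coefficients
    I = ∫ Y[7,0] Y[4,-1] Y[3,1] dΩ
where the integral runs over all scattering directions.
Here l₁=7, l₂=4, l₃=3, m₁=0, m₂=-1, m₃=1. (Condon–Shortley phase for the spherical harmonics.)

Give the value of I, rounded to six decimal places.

m-sum 0 ✓  L=14 even ✓  3≤3≤11 ✓
Π(2lᵢ+1) = 15×9×7 = 945
triangle coeff Δ(7,4,3) = 1/45045
Σ_t [4,4]: t=4:+1/20736 = 1/20736
(3j)²=35/1287 [(7 4 3; 0 0 0)], sign=-1
Σ_t [3,3]: t=3:−1/34560 = -1/34560
(3j)²=7/429 [(7 4 3; 0 -1 1)], sign=-1
⇒ 4πI² = 8575/20449
I = (+1)√(8575/20449/(4π)) = 0.18267373

0.182674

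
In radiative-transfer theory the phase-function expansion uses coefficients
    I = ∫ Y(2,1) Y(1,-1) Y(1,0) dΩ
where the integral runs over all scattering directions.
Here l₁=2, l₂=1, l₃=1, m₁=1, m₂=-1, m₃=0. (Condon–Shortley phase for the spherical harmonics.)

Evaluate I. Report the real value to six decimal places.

m-sum 0 ✓  L=4 even ✓  1≤1≤3 ✓
Π(2lᵢ+1) = 5×3×3 = 45
triangle coeff Δ(2,1,1) = 1/30
Σ_t [1,1]: t=1:−1/1 = -1/1
(3j)²=2/15 [(2 1 1; 0 0 0)], sign=+1
Σ_t [0,0]: t=0:+1/2 = 1/2
(3j)²=1/10 [(2 1 1; 1 -1 0)], sign=-1
⇒ 4πI² = 3/5
I = (-1)√(3/5/(4π)) = -0.21850969

-0.218510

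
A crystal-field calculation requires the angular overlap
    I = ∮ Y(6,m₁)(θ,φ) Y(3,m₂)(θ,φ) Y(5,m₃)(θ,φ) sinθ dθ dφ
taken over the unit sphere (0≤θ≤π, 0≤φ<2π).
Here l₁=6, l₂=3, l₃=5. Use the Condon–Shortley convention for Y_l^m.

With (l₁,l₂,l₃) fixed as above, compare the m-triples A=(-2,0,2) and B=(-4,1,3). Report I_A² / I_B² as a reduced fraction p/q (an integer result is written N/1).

4/15

l's match ⇒ only the (l;m) 3-j factors differ between A and B.
A: triangle coeff Δ(6,3,5) = 1/675675; Σ_t [1,3]: t=1:−1/60480 t=2:+1/5760 t=3:−1/8640 = 1/24192; (3j)²=8/3003 [(6 3 5; -2 0 2)], sign=-1
B: triangle coeff Δ(6,3,5) = 1/675675; Σ_t [2,4]: t=2:+1/322560 t=3:−1/30240 t=4:+1/69120 = -1/64512; (3j)²=10/1001 [(6 3 5; -4 1 3)], sign=-1
I_A²/I_B² = (8/3003)/(10/1001) = 4/15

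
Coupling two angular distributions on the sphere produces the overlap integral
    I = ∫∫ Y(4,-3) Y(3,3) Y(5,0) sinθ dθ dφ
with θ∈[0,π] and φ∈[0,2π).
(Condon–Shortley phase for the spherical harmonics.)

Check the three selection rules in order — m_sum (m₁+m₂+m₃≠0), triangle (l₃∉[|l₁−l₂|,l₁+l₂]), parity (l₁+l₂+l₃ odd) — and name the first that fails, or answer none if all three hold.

none

m₁+m₂+m₃ = -3 + 3 + 0 = 0  ✓
triangle: |4−3|=1 ≤ l₃=5 ≤ 4+3=7  ✓
parity: l₁+l₂+l₃ = 12 is even  ✓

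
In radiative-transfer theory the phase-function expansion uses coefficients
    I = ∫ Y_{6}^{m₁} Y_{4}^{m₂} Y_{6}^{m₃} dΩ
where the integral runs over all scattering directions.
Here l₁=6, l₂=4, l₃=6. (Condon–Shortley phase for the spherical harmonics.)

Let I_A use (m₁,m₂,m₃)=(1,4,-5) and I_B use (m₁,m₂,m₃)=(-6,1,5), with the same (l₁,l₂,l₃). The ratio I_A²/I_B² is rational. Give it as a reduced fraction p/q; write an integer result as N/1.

Same 6,4,6: normalisation and zero-m 3j drop out of the ratio.
A: Δ: 4! 8! 4! / 17! → 1/15315300; sum: t=4:+1/2903040 = 1/2903040; 3j²(6 4 6; 1 4 -5) = Δ·Π!·Σ² = 5/663  (sign -1)
B: Δ: 4! 8! 4! / 17! → 1/15315300; sum: t=4:+1/5806080 = 1/5806080; 3j²(6 4 6; -6 1 5) = Δ·Π!·Σ² = 165/6188  (sign -1)
I_A²/I_B² = (5/663)/(165/6188) = 28/99

28/99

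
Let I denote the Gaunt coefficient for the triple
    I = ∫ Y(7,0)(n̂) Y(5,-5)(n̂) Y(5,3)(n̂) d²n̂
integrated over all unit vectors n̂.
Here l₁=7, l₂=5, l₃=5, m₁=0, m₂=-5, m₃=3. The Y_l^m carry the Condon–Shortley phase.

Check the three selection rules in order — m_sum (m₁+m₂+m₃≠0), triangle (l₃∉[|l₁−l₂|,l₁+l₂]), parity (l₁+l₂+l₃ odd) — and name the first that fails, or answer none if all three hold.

m_sum

azimuthal sum: 0 − 5 + 3 = -2  ✗
2 ≤ 5 ≤ 12 (triangle on l)
L = 7 + 5 + 5 = 17 (odd)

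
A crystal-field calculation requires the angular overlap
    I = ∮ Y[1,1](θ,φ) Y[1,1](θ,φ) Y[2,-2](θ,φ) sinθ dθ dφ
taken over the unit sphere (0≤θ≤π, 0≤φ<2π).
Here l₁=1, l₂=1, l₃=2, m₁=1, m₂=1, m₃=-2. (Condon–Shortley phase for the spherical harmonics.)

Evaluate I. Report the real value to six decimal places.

m-sum 0 ✓  L=4 even ✓  0≤2≤2 ✓
Π(2lᵢ+1) = 3×3×5 = 45
triangle coeff Δ(1,1,2) = 1/30
Σ_t [0,0]: t=0:+1/1 = 1/1
(3j)²=2/15 [(1 1 2; 0 0 0)], sign=+1
Σ_t [0,0]: t=0:+1/4 = 1/4
(3j)²=1/5 [(1 1 2; 1 1 -2)], sign=+1
⇒ 4πI² = 6/5
I = (+1)√(6/5/(4π)) = 0.30901936

0.309019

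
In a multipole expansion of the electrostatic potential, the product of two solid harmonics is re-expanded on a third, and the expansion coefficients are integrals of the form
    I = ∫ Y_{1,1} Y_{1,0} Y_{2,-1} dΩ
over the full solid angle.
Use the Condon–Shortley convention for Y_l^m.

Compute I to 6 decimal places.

-0.218510

Checks pass: Σm=0; 4 even; l₃=2∈[0,2].
(2·1+1)(2·1+1)(2·2+1) = 45
Δ: 0! 2! 2! / 5! → 1/30
sum: t=0:+1/1 = 1/1
3j²(1 1 2; 0 0 0) = Δ·Π!·Σ² = 2/15  (sign +1)
sum: t=0:+1/2 = 1/2
3j²(1 1 2; 1 0 -1) = Δ·Π!·Σ² = 1/10  (sign -1)
combine: 4πI² = 45·2/15·1/10 = 3/5
take √, sign -1: I = -0.21850969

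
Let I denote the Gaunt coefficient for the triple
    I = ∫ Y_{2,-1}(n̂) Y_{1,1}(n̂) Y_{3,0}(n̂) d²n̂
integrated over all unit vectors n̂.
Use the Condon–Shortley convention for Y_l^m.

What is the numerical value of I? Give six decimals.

0.143048

m-sum 0 ✓  L=6 even ✓  1≤3≤3 ✓
Π(2lᵢ+1) = 5×3×7 = 105
triangle coeff Δ(2,1,3) = 1/105
Σ_t [0,0]: t=0:+1/4 = 1/4
(3j)²=3/35 [(2 1 3; 0 0 0)], sign=-1
Σ_t [0,0]: t=0:+1/12 = 1/12
(3j)²=1/35 [(2 1 3; -1 1 0)], sign=-1
⇒ 4πI² = 9/35
I = (+1)√(9/35/(4π)) = 0.14304817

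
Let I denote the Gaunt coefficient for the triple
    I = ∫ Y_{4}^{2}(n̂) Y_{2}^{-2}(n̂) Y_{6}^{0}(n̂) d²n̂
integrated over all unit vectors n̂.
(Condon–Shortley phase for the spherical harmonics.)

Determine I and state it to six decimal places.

0.061597

Rules hold: Σm=0, L=12 even, 2≤6≤6.
N = 9·5·13 = 585
Δ = 0!·8!·4!/13! = 1/6435
Racah Σ t=0..0: t=0:+1/2304 = 1/2304
⇒ 3j(4 2 6; 0 0 0)² = 5/143, sgn +1
Racah Σ t=0..0: t=0:+1/34560 = 1/34560
⇒ 3j(4 2 6; 2 -2 0)² = 1/429, sgn +1
4πI² = N·(3j₀)²·(3jₘ)² = 75/1573
I = +1·√(0.0476796/4π) = 0.06159725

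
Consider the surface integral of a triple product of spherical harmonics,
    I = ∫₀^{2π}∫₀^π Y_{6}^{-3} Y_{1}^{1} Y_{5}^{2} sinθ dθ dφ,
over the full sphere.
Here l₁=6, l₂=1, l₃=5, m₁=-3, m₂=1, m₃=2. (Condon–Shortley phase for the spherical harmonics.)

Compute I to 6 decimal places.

Checks pass: Σm=0; 12 even; l₃=5∈[5,7].
(2·6+1)(2·1+1)(2·5+1) = 429
Δ: 2! 10! 0! / 13! → 1/858
sum: t=1:−1/14400 = -1/14400
3j²(6 1 5; 0 0 0) = Δ·Π!·Σ² = 6/143  (sign +1)
sum: t=2:+1/60480 = 1/60480
3j²(6 1 5; -3 1 2) = Δ·Π!·Σ² = 6/143  (sign -1)
combine: 4πI² = 429·6/143·6/143 = 108/143
take √, sign -1: I = -0.24515397

-0.245154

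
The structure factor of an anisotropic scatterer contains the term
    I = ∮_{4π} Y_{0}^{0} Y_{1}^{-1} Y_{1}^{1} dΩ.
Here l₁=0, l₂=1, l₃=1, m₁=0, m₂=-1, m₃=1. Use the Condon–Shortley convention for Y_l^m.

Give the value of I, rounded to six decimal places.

-0.282095

Checks pass: Σm=0; 2 even; l₃=1∈[1,1].
(2·0+1)(2·1+1)(2·1+1) = 9
Δ: 0! 0! 2! / 3! → 1/3
sum: t=0:+1/1 = 1/1
3j²(0 1 1; 0 0 0) = Δ·Π!·Σ² = 1/3  (sign -1)
sum: t=0:+1/2 = 1/2
3j²(0 1 1; 0 -1 1) = Δ·Π!·Σ² = 1/3  (sign +1)
combine: 4πI² = 9·1/3·1/3 = 1/1
take √, sign -1: I = -0.28209479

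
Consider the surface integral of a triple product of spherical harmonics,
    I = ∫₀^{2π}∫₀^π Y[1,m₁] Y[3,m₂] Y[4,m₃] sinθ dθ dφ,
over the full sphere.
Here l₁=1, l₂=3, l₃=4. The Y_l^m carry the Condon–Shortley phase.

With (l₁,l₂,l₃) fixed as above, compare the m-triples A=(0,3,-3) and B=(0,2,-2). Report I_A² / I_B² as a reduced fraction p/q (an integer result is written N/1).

7/12

l's match ⇒ only the (l;m) 3-j factors differ between A and B.
A: triangle coeff Δ(1,3,4) = 1/252; Σ_t [0,0]: t=0:+1/720 = 1/720; (3j)²=1/36 [(1 3 4; 0 3 -3)], sign=-1
B: triangle coeff Δ(1,3,4) = 1/252; Σ_t [0,0]: t=0:+1/120 = 1/120; (3j)²=1/21 [(1 3 4; 0 2 -2)], sign=+1
I_A²/I_B² = (1/36)/(1/21) = 7/12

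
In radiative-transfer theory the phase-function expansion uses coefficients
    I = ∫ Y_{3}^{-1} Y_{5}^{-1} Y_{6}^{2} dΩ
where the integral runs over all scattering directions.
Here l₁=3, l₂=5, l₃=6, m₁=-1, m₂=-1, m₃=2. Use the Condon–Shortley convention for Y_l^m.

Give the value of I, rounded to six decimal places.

Checks pass: Σm=0; 14 even; l₃=6∈[2,8].
(2·3+1)(2·5+1)(2·6+1) = 1001
Δ: 2! 4! 8! / 15! → 1/675675
sum: t=0:+1/8640 t=1:−1/2304 t=2:+1/8640 = -7/34560
3j²(3 5 6; 0 0 0) = Δ·Π!·Σ² = 7/429  (sign -1)
sum: t=0:+1/27648 t=1:−1/4320 t=2:+1/11520 = -1/9216
3j²(3 5 6; -1 -1 2) = Δ·Π!·Σ² = 2/143  (sign -1)
combine: 4πI² = 1001·7/429·2/143 = 98/429
take √, sign +1: I = 0.13482780

0.134828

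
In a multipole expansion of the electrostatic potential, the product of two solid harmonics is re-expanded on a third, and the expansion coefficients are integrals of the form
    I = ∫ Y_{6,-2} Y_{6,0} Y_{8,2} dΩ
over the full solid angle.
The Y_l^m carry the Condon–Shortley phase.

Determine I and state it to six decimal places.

m-sum 0 ✓  L=20 even ✓  0≤8≤12 ✓
Π(2lᵢ+1) = 13×13×17 = 2873
triangle coeff Δ(6,6,8) = 1/1309458150
Σ_t [0,4]: t=0:+1/49766400 t=1:−1/3110400 t=2:+1/1327104 t=3:−1/3110400 t=4:+1/49766400 = 1/6635520
(3j)²=350/46189 [(6 6 8; 0 0 0)], sign=+1
Σ_t [0,4]: t=0:+1/1393459200 t=1:−1/21772800 t=2:+1/3317760 t=3:−1/3110400 t=4:+1/19906560 = -1/66355200
(3j)²=21/92378 [(6 6 8; -2 0 2)], sign=-1
⇒ 4πI² = 3675/742577
I = (-1)√(3675/742577/(4π)) = -0.01984509

-0.019845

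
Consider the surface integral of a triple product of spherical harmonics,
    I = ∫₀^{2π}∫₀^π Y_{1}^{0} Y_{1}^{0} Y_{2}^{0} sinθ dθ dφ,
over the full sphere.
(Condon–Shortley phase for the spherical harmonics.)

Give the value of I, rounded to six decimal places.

Checks pass: Σm=0; 4 even; l₃=2∈[0,2].
(2·1+1)(2·1+1)(2·2+1) = 45
Δ: 0! 2! 2! / 5! → 1/30
sum: t=0:+1/1 = 1/1
3j²(1 1 2; 0 0 0) = Δ·Π!·Σ² = 2/15  (sign +1)
(m-triple is (0,0,0) — same symbol as above.)
combine: 4πI² = 45·2/15·2/15 = 4/5
take √, sign +1: I = 0.25231325

0.252313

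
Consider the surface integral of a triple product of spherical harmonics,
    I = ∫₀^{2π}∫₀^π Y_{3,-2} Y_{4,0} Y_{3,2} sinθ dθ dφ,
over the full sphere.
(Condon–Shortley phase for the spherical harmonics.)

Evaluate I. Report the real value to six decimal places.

-0.179515

Checks pass: Σm=0; 10 even; l₃=3∈[1,7].
(2·3+1)(2·4+1)(2·3+1) = 441
Δ: 4! 2! 4! / 11! → 1/34650
sum: t=1:−1/72 t=2:+1/16 t=3:−1/72 = 5/144
3j²(3 4 3; 0 0 0) = Δ·Π!·Σ² = 2/77  (sign -1)
sum: t=3:−1/72 t=4:+1/576 = -7/576
3j²(3 4 3; -2 0 2) = Δ·Π!·Σ² = 7/198  (sign +1)
combine: 4πI² = 441·2/77·7/198 = 49/121
take √, sign -1: I = -0.17951487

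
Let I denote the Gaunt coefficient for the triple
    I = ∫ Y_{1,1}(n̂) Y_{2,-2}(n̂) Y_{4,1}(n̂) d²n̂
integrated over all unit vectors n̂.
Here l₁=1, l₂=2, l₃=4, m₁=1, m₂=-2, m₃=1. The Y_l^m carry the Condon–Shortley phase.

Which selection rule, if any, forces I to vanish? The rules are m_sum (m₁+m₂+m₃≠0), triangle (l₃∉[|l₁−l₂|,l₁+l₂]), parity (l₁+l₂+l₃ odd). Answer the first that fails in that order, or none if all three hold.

m₁+m₂+m₃ = 1 − 2 + 1 = 0  ✓
triangle: |1−2|=1 ≤ l₃=4 ≤ 1+2=3  ✗
parity: l₁+l₂+l₃ = 7 is odd

triangle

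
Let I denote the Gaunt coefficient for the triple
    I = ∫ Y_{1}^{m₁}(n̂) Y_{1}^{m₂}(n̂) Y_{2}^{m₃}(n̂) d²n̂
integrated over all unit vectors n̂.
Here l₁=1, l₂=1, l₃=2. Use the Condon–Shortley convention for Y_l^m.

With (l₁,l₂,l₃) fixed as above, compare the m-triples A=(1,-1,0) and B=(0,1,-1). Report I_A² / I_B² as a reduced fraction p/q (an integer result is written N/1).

1/3

Shared (l₁,l₂,l₃)=(1,1,2): N and (l;000)² cancel in I_A²/I_B².
A: Δ = 0!·2!·2!/5! = 1/30; Racah Σ t=0..0: t=0:+1/4 = 1/4; ⇒ 3j(1 1 2; 1 -1 0)² = 1/30, sgn +1
B: Δ = 0!·2!·2!/5! = 1/30; Racah Σ t=0..0: t=0:+1/2 = 1/2; ⇒ 3j(1 1 2; 0 1 -1)² = 1/10, sgn -1
I_A²/I_B² = (1/30)/(1/10) = 1/3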